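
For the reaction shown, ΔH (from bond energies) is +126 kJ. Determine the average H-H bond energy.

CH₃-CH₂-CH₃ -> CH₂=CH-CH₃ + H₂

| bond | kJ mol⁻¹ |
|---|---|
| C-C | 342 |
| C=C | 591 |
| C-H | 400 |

Let D be the H-H bond energy.
Σ(broken) = 2×342 + 8×400 = 3884
Σ(formed) = 1×342 + 6×400 + 1×591 + 1×D = 3333 + D
ΔH = Σ(broken) − Σ(formed) = (3884) − (3333 + D) = +551 − D
Setting this equal to +126 kJ gives D = 425 kJ/mol.

D(H-H) ≈ 425 kJ/mol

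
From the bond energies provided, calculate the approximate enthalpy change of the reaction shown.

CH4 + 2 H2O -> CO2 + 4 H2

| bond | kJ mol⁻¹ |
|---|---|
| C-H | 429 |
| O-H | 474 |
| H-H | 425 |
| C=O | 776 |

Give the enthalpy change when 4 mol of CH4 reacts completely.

ΔH = +1440 kJ

Bonds broken (reactants):
  C-H: 4 × 429 = 1716
  O-H: 4 × 474 = 1896
  Σ(broken) = 3612 kJ
Bonds formed (products):
  C=O: 2 × 776 = 1552
  H-H: 4 × 425 = 1700
  Σ(formed) = 3252 kJ
ΔH = Σ(broken) − Σ(formed) = 3612 − 3252 = +360 kJ
For 4× the reaction as written: 4 × (+360) = +1440 kJ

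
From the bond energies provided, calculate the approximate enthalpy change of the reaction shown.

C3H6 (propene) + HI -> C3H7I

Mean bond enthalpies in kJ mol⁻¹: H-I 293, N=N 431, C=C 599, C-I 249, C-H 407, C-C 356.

Bonds broken (reactants):
  C-C: 1 × 356 = 356
  C-H: 6 × 407 = 2442
  C=C: 1 × 599 = 599
  H-I: 1 × 293 = 293
  Σ(broken) = 3690 kJ
Bonds formed (products):
  C-C: 2 × 356 = 712
  C-H: 7 × 407 = 2849
  C-I: 1 × 249 = 249
  Σ(formed) = 3810 kJ
ΔH = Σ(broken) − Σ(formed) = 3690 − 3810 = −120 kJ

ΔH ≈ −120 kJ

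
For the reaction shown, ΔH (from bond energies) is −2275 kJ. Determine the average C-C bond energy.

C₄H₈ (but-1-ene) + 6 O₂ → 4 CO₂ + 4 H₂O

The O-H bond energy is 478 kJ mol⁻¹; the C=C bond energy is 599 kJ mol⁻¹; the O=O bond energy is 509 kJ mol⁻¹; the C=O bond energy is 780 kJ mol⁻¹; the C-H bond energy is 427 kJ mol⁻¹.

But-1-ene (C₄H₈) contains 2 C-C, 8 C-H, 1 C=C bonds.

D(C-C) ≈ 360 kJ/mol

Let D be the C-C bond energy.
Σ(broken) = 2×D + 8×427 + 1×599 + 6×509 = 7069 + 2D
Σ(formed) = 8×780 + 8×478 = 10064
ΔH = Σ(broken) − Σ(formed) = (7069 + 2D) − (10064) = −2995 + 2D
Setting this equal to −2275 kJ gives 2D = 720, so D = 360 kJ/mol.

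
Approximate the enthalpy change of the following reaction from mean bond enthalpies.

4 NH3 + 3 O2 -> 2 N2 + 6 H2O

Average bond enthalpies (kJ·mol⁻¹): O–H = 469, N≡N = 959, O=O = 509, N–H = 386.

Bonds broken (reactants):
  N–H: 12 × 386 = 4632
  O=O: 3 × 509 = 1527
  Σ(broken) = 6159 kJ
Bonds formed (products):
  N≡N: 2 × 959 = 1918
  O–H: 12 × 469 = 5628
  Σ(formed) = 7546 kJ
ΔH = Σ(broken) − Σ(formed) = 6159 − 7546 = −1387 kJ

ΔH ≈ −1387 kJ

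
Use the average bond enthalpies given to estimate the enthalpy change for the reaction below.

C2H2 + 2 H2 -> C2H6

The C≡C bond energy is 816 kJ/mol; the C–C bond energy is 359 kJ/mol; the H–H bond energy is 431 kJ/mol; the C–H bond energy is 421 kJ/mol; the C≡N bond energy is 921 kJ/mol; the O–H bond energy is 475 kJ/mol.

ΔH ≈ −365 kJ

Bonds broken (reactants):
  C≡C: 1 × 816 = 816
  C–H: 2 × 421 = 842
  H–H: 2 × 431 = 862
  Σ(broken) = 2520 kJ
Bonds formed (products):
  C–C: 1 × 359 = 359
  C–H: 6 × 421 = 2526
  Σ(formed) = 2885 kJ
ΔH = Σ(broken) − Σ(formed) = 2520 − 2885 = −365 kJ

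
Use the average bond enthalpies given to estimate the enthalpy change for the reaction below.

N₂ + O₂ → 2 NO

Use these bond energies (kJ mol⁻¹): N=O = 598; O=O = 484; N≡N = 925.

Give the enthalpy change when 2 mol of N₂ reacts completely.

ΔH = +426 kJ

Bonds broken (reactants):
  N≡N: 1 × 925 = 925
  O=O: 1 × 484 = 484
  Σ(broken) = 1409 kJ
Bonds formed (products):
  N=O: 2 × 598 = 1196
  Σ(formed) = 1196 kJ
ΔH = Σ(broken) − Σ(formed) = 1409 − 1196 = +213 kJ
For 2× the reaction as written: 2 × (+213) = +426 kJ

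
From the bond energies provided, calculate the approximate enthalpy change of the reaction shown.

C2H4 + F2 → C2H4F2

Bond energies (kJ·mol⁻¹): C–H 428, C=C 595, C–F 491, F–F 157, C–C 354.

ΔH ≈ −584 kJ

Bonds broken (reactants):
  C–H: 4 × 428 = 1712
  C=C: 1 × 595 = 595
  F–F: 1 × 157 = 157
  Σ(broken) = 2464 kJ
Bonds formed (products):
  C–C: 1 × 354 = 354
  C–F: 2 × 491 = 982
  C–H: 4 × 428 = 1712
  Σ(formed) = 3048 kJ
ΔH = Σ(broken) − Σ(formed) = 2464 − 3048 = −584 kJ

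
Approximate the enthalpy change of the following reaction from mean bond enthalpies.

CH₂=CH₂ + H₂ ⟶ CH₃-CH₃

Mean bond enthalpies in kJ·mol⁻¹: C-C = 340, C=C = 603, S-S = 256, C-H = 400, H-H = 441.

Bonds broken (reactants):
  C-H: 4 × 400 = 1600
  C=C: 1 × 603 = 603
  H-H: 1 × 441 = 441
  Σ(broken) = 2644 kJ
Bonds formed (products):
  C-C: 1 × 340 = 340
  C-H: 6 × 400 = 2400
  Σ(formed) = 2740 kJ
ΔH = Σ(broken) − Σ(formed) = 2644 − 2740 = −96 kJ

ΔH ≈ −96 kJ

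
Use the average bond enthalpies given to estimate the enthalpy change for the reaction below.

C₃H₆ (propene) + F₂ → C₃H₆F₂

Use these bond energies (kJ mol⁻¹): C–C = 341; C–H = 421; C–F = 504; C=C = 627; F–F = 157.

ΔH ≈ −565 kJ

Bonds broken (reactants):
  C–C: 1 × 341 = 341
  C–H: 6 × 421 = 2526
  C=C: 1 × 627 = 627
  F–F: 1 × 157 = 157
  Σ(broken) = 3651 kJ
Bonds formed (products):
  C–C: 2 × 341 = 682
  C–F: 2 × 504 = 1008
  C–H: 6 × 421 = 2526
  Σ(formed) = 4216 kJ
ΔH = Σ(broken) − Σ(formed) = 3651 − 4216 = −565 kJ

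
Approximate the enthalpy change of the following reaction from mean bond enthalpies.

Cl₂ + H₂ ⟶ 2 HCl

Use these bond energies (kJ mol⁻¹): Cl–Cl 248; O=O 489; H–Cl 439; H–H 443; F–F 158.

Bonds broken (reactants):
  Cl–Cl: 1 × 248 = 248
  H–H: 1 × 443 = 443
  Σ(broken) = 691 kJ
Bonds formed (products):
  H–Cl: 2 × 439 = 878
  Σ(formed) = 878 kJ
ΔH = Σ(broken) − Σ(formed) = 691 − 878 = −187 kJ

ΔH ≈ −187 kJ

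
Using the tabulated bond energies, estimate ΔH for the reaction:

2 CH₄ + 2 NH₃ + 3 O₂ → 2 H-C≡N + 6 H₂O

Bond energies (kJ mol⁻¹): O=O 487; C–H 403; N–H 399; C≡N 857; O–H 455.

ΔH ≈ −901 kJ

Bonds broken (reactants):
  C–H: 8 × 403 = 3224
  N–H: 6 × 399 = 2394
  O=O: 3 × 487 = 1461
  Σ(broken) = 7079 kJ
Bonds formed (products):
  C≡N: 2 × 857 = 1714
  C–H: 2 × 403 = 806
  O–H: 12 × 455 = 5460
  Σ(formed) = 7980 kJ
ΔH = Σ(broken) − Σ(formed) = 7079 − 7980 = −901 kJ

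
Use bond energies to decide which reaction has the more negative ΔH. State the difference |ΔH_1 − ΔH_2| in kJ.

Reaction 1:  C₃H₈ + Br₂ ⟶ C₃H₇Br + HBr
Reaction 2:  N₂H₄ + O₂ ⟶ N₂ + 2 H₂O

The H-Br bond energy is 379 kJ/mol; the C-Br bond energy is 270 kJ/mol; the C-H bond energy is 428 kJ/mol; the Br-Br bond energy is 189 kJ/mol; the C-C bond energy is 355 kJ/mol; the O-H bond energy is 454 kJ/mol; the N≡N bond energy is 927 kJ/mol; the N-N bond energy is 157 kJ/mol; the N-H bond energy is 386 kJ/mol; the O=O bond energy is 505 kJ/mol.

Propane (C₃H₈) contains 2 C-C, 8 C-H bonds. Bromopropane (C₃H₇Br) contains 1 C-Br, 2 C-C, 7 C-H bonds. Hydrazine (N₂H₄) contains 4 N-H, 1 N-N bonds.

Reaction 1:
  Bonds broken (reactants):
    Br-Br: 1 × 189 = 189
    C-C: 2 × 355 = 710
    C-H: 8 × 428 = 3424
    Σ(broken) = 4323 kJ
  Bonds formed (products):
    C-Br: 1 × 270 = 270
    C-C: 2 × 355 = 710
    C-H: 7 × 428 = 2996
    H-Br: 1 × 379 = 379
    Σ(formed) = 4355 kJ
  ΔH_1 = 4323 − 4355 = −32 kJ
Reaction 2:
  Bonds broken (reactants):
    N-H: 4 × 386 = 1544
    N-N: 1 × 157 = 157
    O=O: 1 × 505 = 505
    Σ(broken) = 2206 kJ
  Bonds formed (products):
    N≡N: 1 × 927 = 927
    O-H: 4 × 454 = 1816
    Σ(formed) = 2743 kJ
  ΔH_2 = 2206 − 2743 = −537 kJ
ΔH_1 − ΔH_2 = +505 kJ, so reaction 2 has the more negative ΔH; |ΔH_1 − ΔH_2| = 505 kJ.

Reaction 2, by 505 kJ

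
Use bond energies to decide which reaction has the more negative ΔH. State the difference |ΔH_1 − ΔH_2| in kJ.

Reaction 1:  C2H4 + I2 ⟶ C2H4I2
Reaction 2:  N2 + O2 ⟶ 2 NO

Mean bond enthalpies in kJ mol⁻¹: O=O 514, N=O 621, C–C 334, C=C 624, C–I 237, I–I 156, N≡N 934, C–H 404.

Reaction 1:
  Bonds broken (reactants):
    C–H: 4 × 404 = 1616
    C=C: 1 × 624 = 624
    I–I: 1 × 156 = 156
    Σ(broken) = 2396 kJ
  Bonds formed (products):
    C–C: 1 × 334 = 334
    C–H: 4 × 404 = 1616
    C–I: 2 × 237 = 474
    Σ(formed) = 2424 kJ
  ΔH_1 = 2396 − 2424 = −28 kJ
Reaction 2:
  Bonds broken (reactants):
    N≡N: 1 × 934 = 934
    O=O: 1 × 514 = 514
    Σ(broken) = 1448 kJ
  Bonds formed (products):
    N=O: 2 × 621 = 1242
    Σ(formed) = 1242 kJ
  ΔH_2 = 1448 − 1242 = +206 kJ
ΔH_1 − ΔH_2 = −234 kJ, so reaction 1 has the more negative ΔH; |ΔH_1 − ΔH_2| = 234 kJ.

Reaction 1, by 234 kJ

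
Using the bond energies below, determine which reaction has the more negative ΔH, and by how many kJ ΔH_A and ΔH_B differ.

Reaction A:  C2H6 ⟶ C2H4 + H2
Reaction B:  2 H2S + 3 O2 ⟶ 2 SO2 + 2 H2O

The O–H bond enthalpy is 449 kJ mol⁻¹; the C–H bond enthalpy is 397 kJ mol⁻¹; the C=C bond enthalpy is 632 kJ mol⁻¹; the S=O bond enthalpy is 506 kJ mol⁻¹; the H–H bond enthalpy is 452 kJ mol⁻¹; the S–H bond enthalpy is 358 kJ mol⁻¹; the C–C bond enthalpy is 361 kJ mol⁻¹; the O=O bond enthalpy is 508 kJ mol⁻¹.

Reaction B, by 935 kJ

Reaction A:
  Bonds broken (reactants):
    C–C: 1 × 361 = 361
    C–H: 6 × 397 = 2382
    Σ(broken) = 2743 kJ
  Bonds formed (products):
    C–H: 4 × 397 = 1588
    C=C: 1 × 632 = 632
    H–H: 1 × 452 = 452
    Σ(formed) = 2672 kJ
  ΔH_A = 2743 − 2672 = +71 kJ
Reaction B:
  Bonds broken (reactants):
    O=O: 3 × 508 = 1524
    S–H: 4 × 358 = 1432
    Σ(broken) = 2956 kJ
  Bonds formed (products):
    O–H: 4 × 449 = 1796
    S=O: 4 × 506 = 2024
    Σ(formed) = 3820 kJ
  ΔH_B = 2956 − 3820 = −864 kJ
ΔH_A − ΔH_B = +935 kJ, so reaction B has the more negative ΔH; |ΔH_A − ΔH_B| = 935 kJ.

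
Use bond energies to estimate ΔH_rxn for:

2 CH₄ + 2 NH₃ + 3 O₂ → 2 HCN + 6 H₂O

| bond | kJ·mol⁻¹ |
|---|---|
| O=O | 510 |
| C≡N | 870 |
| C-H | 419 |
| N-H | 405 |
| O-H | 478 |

Bonds broken (reactants):
  C-H: 8 × 419 = 3352
  N-H: 6 × 405 = 2430
  O=O: 3 × 510 = 1530
  Σ(broken) = 7312 kJ
Bonds formed (products):
  C≡N: 2 × 870 = 1740
  C-H: 2 × 419 = 838
  O-H: 12 × 478 = 5736
  Σ(formed) = 8314 kJ
ΔH = Σ(broken) − Σ(formed) = 7312 − 8314 = −1002 kJ

ΔH ≈ −1002 kJ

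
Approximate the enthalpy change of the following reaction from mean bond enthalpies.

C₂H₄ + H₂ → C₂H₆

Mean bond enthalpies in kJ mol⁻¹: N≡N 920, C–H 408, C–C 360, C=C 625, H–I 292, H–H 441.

Bonds broken (reactants):
  C–H: 4 × 408 = 1632
  C=C: 1 × 625 = 625
  H–H: 1 × 441 = 441
  Σ(broken) = 2698 kJ
Bonds formed (products):
  C–C: 1 × 360 = 360
  C–H: 6 × 408 = 2448
  Σ(formed) = 2808 kJ
ΔH = Σ(broken) − Σ(formed) = 2698 − 2808 = −110 kJ

ΔH ≈ −110 kJ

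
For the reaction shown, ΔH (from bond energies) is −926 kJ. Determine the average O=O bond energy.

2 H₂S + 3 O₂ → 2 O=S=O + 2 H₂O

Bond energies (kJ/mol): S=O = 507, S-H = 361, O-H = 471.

Let D be the O=O bond energy.
Σ(broken) = 3×D + 4×361 = 1444 + 3D
Σ(formed) = 4×471 + 4×507 = 3912
ΔH = Σ(broken) − Σ(formed) = (1444 + 3D) − (3912) = −2468 + 3D
Setting this equal to −926 kJ gives 3D = 1542, so D = 514 kJ/mol.

D(O=O) ≈ 514 kJ/mol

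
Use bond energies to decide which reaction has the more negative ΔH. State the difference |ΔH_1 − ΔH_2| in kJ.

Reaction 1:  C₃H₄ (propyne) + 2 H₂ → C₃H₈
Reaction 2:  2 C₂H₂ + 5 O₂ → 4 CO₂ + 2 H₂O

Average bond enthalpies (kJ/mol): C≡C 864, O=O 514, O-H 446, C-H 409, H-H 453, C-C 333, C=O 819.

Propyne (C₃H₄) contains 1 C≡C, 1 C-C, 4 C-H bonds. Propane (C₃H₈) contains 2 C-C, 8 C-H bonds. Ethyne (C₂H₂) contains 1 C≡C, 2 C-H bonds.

Reaction 2, by 2203 kJ

Reaction 1:
  Bonds broken (reactants):
    C≡C: 1 × 864 = 864
    C-C: 1 × 333 = 333
    C-H: 4 × 409 = 1636
    H-H: 2 × 453 = 906
    Σ(broken) = 3739 kJ
  Bonds formed (products):
    C-C: 2 × 333 = 666
    C-H: 8 × 409 = 3272
    Σ(formed) = 3938 kJ
  ΔH_1 = 3739 − 3938 = −199 kJ
Reaction 2:
  Bonds broken (reactants):
    C≡C: 2 × 864 = 1728
    C-H: 4 × 409 = 1636
    O=O: 5 × 514 = 2570
    Σ(broken) = 5934 kJ
  Bonds formed (products):
    C=O: 8 × 819 = 6552
    O-H: 4 × 446 = 1784
    Σ(formed) = 8336 kJ
  ΔH_2 = 5934 − 8336 = −2402 kJ
ΔH_1 − ΔH_2 = +2203 kJ, so reaction 2 has the more negative ΔH; |ΔH_1 − ΔH_2| = 2203 kJ.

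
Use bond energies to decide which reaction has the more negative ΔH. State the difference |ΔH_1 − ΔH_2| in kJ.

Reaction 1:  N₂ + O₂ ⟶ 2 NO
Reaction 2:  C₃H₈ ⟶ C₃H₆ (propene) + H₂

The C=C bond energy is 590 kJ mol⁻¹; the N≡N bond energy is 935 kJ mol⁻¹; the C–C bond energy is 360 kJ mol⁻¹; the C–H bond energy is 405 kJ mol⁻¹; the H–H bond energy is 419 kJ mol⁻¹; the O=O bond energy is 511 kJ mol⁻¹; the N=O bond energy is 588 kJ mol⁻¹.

Reaction 1:
  Bonds broken (reactants):
    N≡N: 1 × 935 = 935
    O=O: 1 × 511 = 511
    Σ(broken) = 1446 kJ
  Bonds formed (products):
    N=O: 2 × 588 = 1176
    Σ(formed) = 1176 kJ
  ΔH_1 = 1446 − 1176 = +270 kJ
Reaction 2:
  Bonds broken (reactants):
    C–C: 2 × 360 = 720
    C–H: 8 × 405 = 3240
    Σ(broken) = 3960 kJ
  Bonds formed (products):
    C–C: 1 × 360 = 360
    C–H: 6 × 405 = 2430
    C=C: 1 × 590 = 590
    H–H: 1 × 419 = 419
    Σ(formed) = 3799 kJ
  ΔH_2 = 3960 − 3799 = +161 kJ
ΔH_1 − ΔH_2 = +109 kJ, so reaction 2 has the more negative ΔH; |ΔH_1 − ΔH_2| = 109 kJ.

Reaction 2, by 109 kJ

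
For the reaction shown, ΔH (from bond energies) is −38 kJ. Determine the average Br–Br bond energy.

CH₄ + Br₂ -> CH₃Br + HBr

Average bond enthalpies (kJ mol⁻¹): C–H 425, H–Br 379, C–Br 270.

Let D be the Br–Br bond energy.
Σ(broken) = 1×D + 4×425 = 1700 + D
Σ(formed) = 1×270 + 3×425 + 1×379 = 1924
ΔH = Σ(broken) − Σ(formed) = (1700 + D) − (1924) = −224 + D
Setting this equal to −38 kJ gives D = 186 kJ/mol.

D(Br–Br) ≈ 186 kJ/mol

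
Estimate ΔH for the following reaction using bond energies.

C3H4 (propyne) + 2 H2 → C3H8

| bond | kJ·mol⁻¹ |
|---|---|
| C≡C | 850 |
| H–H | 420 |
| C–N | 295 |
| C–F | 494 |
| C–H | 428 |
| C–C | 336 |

ΔH ≈ −358 kJ

Bonds broken (reactants):
  C≡C: 1 × 850 = 850
  C–C: 1 × 336 = 336
  C–H: 4 × 428 = 1712
  H–H: 2 × 420 = 840
  Σ(broken) = 3738 kJ
Bonds formed (products):
  C–C: 2 × 336 = 672
  C–H: 8 × 428 = 3424
  Σ(formed) = 4096 kJ
ΔH = Σ(broken) − Σ(formed) = 3738 − 4096 = −358 kJ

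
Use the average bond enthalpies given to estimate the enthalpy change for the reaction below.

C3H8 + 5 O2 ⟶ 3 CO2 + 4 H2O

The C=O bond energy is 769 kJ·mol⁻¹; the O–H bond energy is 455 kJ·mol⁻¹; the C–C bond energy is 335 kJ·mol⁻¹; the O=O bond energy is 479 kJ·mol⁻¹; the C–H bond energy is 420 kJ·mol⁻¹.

Bonds broken (reactants):
  C–C: 2 × 335 = 670
  C–H: 8 × 420 = 3360
  O=O: 5 × 479 = 2395
  Σ(broken) = 6425 kJ
Bonds formed (products):
  C=O: 6 × 769 = 4614
  O–H: 8 × 455 = 3640
  Σ(formed) = 8254 kJ
ΔH = Σ(broken) − Σ(formed) = 6425 − 8254 = −1829 kJ

ΔH ≈ −1829 kJ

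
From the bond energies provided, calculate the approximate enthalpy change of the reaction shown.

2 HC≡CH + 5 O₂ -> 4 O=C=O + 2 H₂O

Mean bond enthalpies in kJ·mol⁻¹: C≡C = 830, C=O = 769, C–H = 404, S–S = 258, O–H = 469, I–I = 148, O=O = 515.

ΔH ≈ −2177 kJ

Bonds broken (reactants):
  C≡C: 2 × 830 = 1660
  C–H: 4 × 404 = 1616
  O=O: 5 × 515 = 2575
  Σ(broken) = 5851 kJ
Bonds formed (products):
  C=O: 8 × 769 = 6152
  O–H: 4 × 469 = 1876
  Σ(formed) = 8028 kJ
ΔH = Σ(broken) − Σ(formed) = 5851 − 8028 = −2177 kJ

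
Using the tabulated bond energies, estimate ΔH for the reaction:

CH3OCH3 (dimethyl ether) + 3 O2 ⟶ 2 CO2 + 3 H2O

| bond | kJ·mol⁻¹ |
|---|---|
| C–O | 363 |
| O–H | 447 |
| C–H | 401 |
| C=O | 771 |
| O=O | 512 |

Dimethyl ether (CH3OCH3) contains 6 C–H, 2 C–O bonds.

Bonds broken (reactants):
  C–H: 6 × 401 = 2406
  C–O: 2 × 363 = 726
  O=O: 3 × 512 = 1536
  Σ(broken) = 4668 kJ
Bonds formed (products):
  C=O: 4 × 771 = 3084
  O–H: 6 × 447 = 2682
  Σ(formed) = 5766 kJ
ΔH = Σ(broken) − Σ(formed) = 4668 − 5766 = −1098 kJ

ΔH ≈ −1098 kJ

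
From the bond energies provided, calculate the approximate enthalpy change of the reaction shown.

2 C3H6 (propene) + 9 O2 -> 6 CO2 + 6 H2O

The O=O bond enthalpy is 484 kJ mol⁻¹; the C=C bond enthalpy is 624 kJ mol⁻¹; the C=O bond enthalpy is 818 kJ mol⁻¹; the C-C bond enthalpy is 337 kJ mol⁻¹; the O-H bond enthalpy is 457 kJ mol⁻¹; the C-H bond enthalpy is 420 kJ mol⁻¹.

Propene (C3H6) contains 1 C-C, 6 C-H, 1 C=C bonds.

Bonds broken (reactants):
  C-C: 2 × 337 = 674
  C-H: 12 × 420 = 5040
  C=C: 2 × 624 = 1248
  O=O: 9 × 484 = 4356
  Σ(broken) = 11318 kJ
Bonds formed (products):
  C=O: 12 × 818 = 9816
  O-H: 12 × 457 = 5484
  Σ(formed) = 15300 kJ
ΔH = Σ(broken) − Σ(formed) = 11318 − 15300 = −3982 kJ

ΔH ≈ −3982 kJ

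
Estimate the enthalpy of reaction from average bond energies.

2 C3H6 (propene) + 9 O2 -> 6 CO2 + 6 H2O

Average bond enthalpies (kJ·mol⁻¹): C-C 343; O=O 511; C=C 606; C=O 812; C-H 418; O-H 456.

Bonds broken (reactants):
  C-C: 2 × 343 = 686
  C-H: 12 × 418 = 5016
  C=C: 2 × 606 = 1212
  O=O: 9 × 511 = 4599
  Σ(broken) = 11513 kJ
Bonds formed (products):
  C=O: 12 × 812 = 9744
  O-H: 12 × 456 = 5472
  Σ(formed) = 15216 kJ
ΔH = Σ(broken) − Σ(formed) = 11513 − 15216 = −3703 kJ

ΔH ≈ −3703 kJ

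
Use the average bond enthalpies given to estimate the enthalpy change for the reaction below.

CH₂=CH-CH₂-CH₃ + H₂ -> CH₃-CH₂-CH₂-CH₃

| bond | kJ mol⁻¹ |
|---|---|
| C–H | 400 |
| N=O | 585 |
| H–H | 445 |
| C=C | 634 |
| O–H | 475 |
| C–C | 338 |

Bonds broken (reactants):
  C–C: 2 × 338 = 676
  C–H: 8 × 400 = 3200
  C=C: 1 × 634 = 634
  H–H: 1 × 445 = 445
  Σ(broken) = 4955 kJ
Bonds formed (products):
  C–C: 3 × 338 = 1014
  C–H: 10 × 400 = 4000
  Σ(formed) = 5014 kJ
ΔH = Σ(broken) − Σ(formed) = 4955 − 5014 = −59 kJ

ΔH ≈ −59 kJ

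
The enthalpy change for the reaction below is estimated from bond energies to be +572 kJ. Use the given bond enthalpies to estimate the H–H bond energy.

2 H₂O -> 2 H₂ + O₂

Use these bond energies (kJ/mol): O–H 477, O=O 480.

Let D be the H–H bond energy.
Σ(broken) = 4×477 = 1908
Σ(formed) = 2×D + 1×480 = 480 + 2D
ΔH = Σ(broken) − Σ(formed) = (1908) − (480 + 2D) = +1428 − 2D
Setting this equal to +572 kJ gives 2D = 856, so D = 428 kJ/mol.

D(H–H) ≈ 428 kJ/mol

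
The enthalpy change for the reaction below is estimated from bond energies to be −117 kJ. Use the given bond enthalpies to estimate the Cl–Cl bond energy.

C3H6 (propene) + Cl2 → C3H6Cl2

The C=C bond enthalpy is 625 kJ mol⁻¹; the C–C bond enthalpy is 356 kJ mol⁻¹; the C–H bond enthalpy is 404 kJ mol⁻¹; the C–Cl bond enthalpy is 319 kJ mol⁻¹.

D(Cl–Cl) ≈ 252 kJ/mol

Let D be the Cl–Cl bond energy.
Σ(broken) = 1×356 + 6×404 + 1×625 + 1×D = 3405 + D
Σ(formed) = 2×356 + 2×319 + 6×404 = 3774
ΔH = Σ(broken) − Σ(formed) = (3405 + D) − (3774) = −369 + D
Setting this equal to −117 kJ gives D = 252 kJ/mol.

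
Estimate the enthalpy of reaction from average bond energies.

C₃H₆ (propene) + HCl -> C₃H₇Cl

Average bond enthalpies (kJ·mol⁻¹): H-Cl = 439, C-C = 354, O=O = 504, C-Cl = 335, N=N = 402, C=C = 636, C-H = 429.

ΔH ≈ −43 kJ

Bonds broken (reactants):
  C-C: 1 × 354 = 354
  C-H: 6 × 429 = 2574
  C=C: 1 × 636 = 636
  H-Cl: 1 × 439 = 439
  Σ(broken) = 4003 kJ
Bonds formed (products):
  C-C: 2 × 354 = 708
  C-Cl: 1 × 335 = 335
  C-H: 7 × 429 = 3003
  Σ(formed) = 4046 kJ
ΔH = Σ(broken) − Σ(formed) = 4003 − 4046 = −43 kJ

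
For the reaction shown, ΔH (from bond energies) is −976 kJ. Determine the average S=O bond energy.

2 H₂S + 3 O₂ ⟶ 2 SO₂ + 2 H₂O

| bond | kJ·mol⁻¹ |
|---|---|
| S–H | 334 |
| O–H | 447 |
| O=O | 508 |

Let D be the S=O bond energy.
Σ(broken) = 3×508 + 4×334 = 2860
Σ(formed) = 4×447 + 4×D = 1788 + 4D
ΔH = Σ(broken) − Σ(formed) = (2860) − (1788 + 4D) = +1072 − 4D
Setting this equal to −976 kJ gives 4D = 2048, so D = 512 kJ/mol.

D(S=O) ≈ 512 kJ/mol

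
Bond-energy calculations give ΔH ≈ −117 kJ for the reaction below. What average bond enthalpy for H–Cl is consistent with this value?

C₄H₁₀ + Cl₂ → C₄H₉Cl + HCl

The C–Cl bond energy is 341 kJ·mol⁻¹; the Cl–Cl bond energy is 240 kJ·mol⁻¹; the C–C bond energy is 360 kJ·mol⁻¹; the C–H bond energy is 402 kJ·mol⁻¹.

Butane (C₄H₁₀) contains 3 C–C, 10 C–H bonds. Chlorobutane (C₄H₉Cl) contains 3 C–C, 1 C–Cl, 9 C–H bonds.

D(H–Cl) ≈ 418 kJ/mol

Let D be the H–Cl bond energy.
Σ(broken) = 3×360 + 10×402 + 1×240 = 5340
Σ(formed) = 3×360 + 1×341 + 9×402 + 1×D = 5039 + D
ΔH = Σ(broken) − Σ(formed) = (5340) − (5039 + D) = +301 − D
Setting this equal to −117 kJ gives D = 418 kJ/mol.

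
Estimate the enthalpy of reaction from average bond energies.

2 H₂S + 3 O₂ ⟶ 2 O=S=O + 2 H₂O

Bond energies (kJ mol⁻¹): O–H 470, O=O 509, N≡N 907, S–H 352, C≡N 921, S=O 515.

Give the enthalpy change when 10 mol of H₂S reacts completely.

Bonds broken (reactants):
  O=O: 3 × 509 = 1527
  S–H: 4 × 352 = 1408
  Σ(broken) = 2935 kJ
Bonds formed (products):
  O–H: 4 × 470 = 1880
  S=O: 4 × 515 = 2060
  Σ(formed) = 3940 kJ
ΔH = Σ(broken) − Σ(formed) = 2935 − 3940 = −1005 kJ
For 5× the reaction as written: 5 × (−1005) = −5025 kJ

ΔH = −5025 kJ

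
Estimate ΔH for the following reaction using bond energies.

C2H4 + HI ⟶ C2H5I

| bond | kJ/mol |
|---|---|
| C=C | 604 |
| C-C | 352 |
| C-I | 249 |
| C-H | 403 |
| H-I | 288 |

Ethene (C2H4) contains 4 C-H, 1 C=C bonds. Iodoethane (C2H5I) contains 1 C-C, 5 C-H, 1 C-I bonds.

ΔH ≈ −112 kJ

Bonds broken (reactants):
  C-H: 4 × 403 = 1612
  C=C: 1 × 604 = 604
  H-I: 1 × 288 = 288
  Σ(broken) = 2504 kJ
Bonds formed (products):
  C-C: 1 × 352 = 352
  C-H: 5 × 403 = 2015
  C-I: 1 × 249 = 249
  Σ(formed) = 2616 kJ
ΔH = Σ(broken) − Σ(formed) = 2504 − 2616 = −112 kJ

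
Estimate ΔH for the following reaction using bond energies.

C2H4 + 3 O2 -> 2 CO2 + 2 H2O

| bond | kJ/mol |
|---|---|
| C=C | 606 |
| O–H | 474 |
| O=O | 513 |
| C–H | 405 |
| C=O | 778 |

ΔH ≈ −1243 kJ

Bonds broken (reactants):
  C–H: 4 × 405 = 1620
  C=C: 1 × 606 = 606
  O=O: 3 × 513 = 1539
  Σ(broken) = 3765 kJ
Bonds formed (products):
  C=O: 4 × 778 = 3112
  O–H: 4 × 474 = 1896
  Σ(formed) = 5008 kJ
ΔH = Σ(broken) − Σ(formed) = 3765 − 5008 = −1243 kJ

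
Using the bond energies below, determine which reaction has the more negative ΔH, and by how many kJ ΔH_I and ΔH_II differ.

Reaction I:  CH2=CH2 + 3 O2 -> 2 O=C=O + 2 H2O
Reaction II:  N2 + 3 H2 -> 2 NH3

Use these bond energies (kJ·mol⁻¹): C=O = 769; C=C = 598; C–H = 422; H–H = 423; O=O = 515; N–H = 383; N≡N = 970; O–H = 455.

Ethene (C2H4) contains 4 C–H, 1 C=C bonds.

Reaction I:
  Bonds broken (reactants):
    C–H: 4 × 422 = 1688
    C=C: 1 × 598 = 598
    O=O: 3 × 515 = 1545
    Σ(broken) = 3831 kJ
  Bonds formed (products):
    C=O: 4 × 769 = 3076
    O–H: 4 × 455 = 1820
    Σ(formed) = 4896 kJ
  ΔH_I = 3831 − 4896 = −1065 kJ
Reaction II:
  Bonds broken (reactants):
    H–H: 3 × 423 = 1269
    N≡N: 1 × 970 = 970
    Σ(broken) = 2239 kJ
  Bonds formed (products):
    N–H: 6 × 383 = 2298
    Σ(formed) = 2298 kJ
  ΔH_II = 2239 − 2298 = −59 kJ
ΔH_I − ΔH_II = −1006 kJ, so reaction I has the more negative ΔH; |ΔH_I − ΔH_II| = 1006 kJ.

Reaction I, by 1006 kJ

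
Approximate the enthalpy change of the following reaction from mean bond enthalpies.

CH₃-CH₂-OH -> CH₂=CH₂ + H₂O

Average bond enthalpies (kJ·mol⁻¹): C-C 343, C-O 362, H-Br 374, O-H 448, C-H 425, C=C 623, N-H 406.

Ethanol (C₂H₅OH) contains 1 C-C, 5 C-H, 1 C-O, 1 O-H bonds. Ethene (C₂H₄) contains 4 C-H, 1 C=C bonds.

ΔH ≈ +59 kJ

Bonds broken (reactants):
  C-C: 1 × 343 = 343
  C-H: 5 × 425 = 2125
  C-O: 1 × 362 = 362
  O-H: 1 × 448 = 448
  Σ(broken) = 3278 kJ
Bonds formed (products):
  C-H: 4 × 425 = 1700
  C=C: 1 × 623 = 623
  O-H: 2 × 448 = 896
  Σ(formed) = 3219 kJ
ΔH = Σ(broken) − Σ(formed) = 3278 − 3219 = +59 kJ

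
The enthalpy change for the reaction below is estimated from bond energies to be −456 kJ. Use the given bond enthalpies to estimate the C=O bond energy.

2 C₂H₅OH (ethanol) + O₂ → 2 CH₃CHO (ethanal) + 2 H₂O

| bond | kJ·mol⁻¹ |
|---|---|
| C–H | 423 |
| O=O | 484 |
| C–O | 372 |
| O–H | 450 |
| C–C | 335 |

Let D be the C=O bond energy.
Σ(broken) = 2×335 + 10×423 + 2×372 + 2×450 + 1×484 = 7028
Σ(formed) = 2×335 + 8×423 + 2×D + 4×450 = 5854 + 2D
ΔH = Σ(broken) − Σ(formed) = (7028) − (5854 + 2D) = +1174 − 2D
Setting this equal to −456 kJ gives 2D = 1630, so D = 815 kJ/mol.

D(C=O) ≈ 815 kJ/mol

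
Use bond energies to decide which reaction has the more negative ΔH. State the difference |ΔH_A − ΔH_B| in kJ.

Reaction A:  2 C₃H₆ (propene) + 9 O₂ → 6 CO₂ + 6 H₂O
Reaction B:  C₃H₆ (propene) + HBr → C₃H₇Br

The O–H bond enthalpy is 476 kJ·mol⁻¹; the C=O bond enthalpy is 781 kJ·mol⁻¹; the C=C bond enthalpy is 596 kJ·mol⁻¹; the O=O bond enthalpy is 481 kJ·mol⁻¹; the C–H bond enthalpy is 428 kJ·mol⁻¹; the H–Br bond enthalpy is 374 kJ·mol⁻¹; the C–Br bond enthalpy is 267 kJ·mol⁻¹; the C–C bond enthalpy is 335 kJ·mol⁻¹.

Reaction A, by 3697 kJ

Reaction A:
  Bonds broken (reactants):
    C–C: 2 × 335 = 670
    C–H: 12 × 428 = 5136
    C=C: 2 × 596 = 1192
    O=O: 9 × 481 = 4329
    Σ(broken) = 11327 kJ
  Bonds formed (products):
    C=O: 12 × 781 = 9372
    O–H: 12 × 476 = 5712
    Σ(formed) = 15084 kJ
  ΔH_A = 11327 − 15084 = −3757 kJ
Reaction B:
  Bonds broken (reactants):
    C–C: 1 × 335 = 335
    C–H: 6 × 428 = 2568
    C=C: 1 × 596 = 596
    H–Br: 1 × 374 = 374
    Σ(broken) = 3873 kJ
  Bonds formed (products):
    C–Br: 1 × 267 = 267
    C–C: 2 × 335 = 670
    C–H: 7 × 428 = 2996
    Σ(formed) = 3933 kJ
  ΔH_B = 3873 − 3933 = −60 kJ
ΔH_A − ΔH_B = −3697 kJ, so reaction A has the more negative ΔH; |ΔH_A − ΔH_B| = 3697 kJ.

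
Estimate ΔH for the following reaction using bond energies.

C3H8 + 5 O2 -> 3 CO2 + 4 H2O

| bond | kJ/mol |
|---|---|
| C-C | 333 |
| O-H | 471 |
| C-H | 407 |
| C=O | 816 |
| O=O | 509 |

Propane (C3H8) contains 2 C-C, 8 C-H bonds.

ΔH ≈ −2197 kJ

Bonds broken (reactants):
  C-C: 2 × 333 = 666
  C-H: 8 × 407 = 3256
  O=O: 5 × 509 = 2545
  Σ(broken) = 6467 kJ
Bonds formed (products):
  C=O: 6 × 816 = 4896
  O-H: 8 × 471 = 3768
  Σ(formed) = 8664 kJ
ΔH = Σ(broken) − Σ(formed) = 6467 − 8664 = −2197 kJ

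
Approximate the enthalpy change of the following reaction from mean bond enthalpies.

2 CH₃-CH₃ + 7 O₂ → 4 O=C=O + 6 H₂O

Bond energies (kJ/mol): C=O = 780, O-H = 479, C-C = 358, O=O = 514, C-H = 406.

ΔH ≈ −2802 kJ

Bonds broken (reactants):
  C-C: 2 × 358 = 716
  C-H: 12 × 406 = 4872
  O=O: 7 × 514 = 3598
  Σ(broken) = 9186 kJ
Bonds formed (products):
  C=O: 8 × 780 = 6240
  O-H: 12 × 479 = 5748
  Σ(formed) = 11988 kJ
ΔH = Σ(broken) − Σ(formed) = 9186 − 11988 = −2802 kJ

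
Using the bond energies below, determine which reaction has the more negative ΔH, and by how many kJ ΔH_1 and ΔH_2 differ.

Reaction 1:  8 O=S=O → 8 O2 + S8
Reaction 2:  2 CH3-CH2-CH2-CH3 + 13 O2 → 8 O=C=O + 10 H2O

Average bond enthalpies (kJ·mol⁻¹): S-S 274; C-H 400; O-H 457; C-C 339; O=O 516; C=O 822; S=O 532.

Reaction 1:
  Bonds broken (reactants):
    S=O: 16 × 532 = 8512
    Σ(broken) = 8512 kJ
  Bonds formed (products):
    O=O: 8 × 516 = 4128
    S-S: 8 × 274 = 2192
    Σ(formed) = 6320 kJ
  ΔH_1 = 8512 − 6320 = +2192 kJ
Reaction 2:
  Bonds broken (reactants):
    C-C: 6 × 339 = 2034
    C-H: 20 × 400 = 8000
    O=O: 13 × 516 = 6708
    Σ(broken) = 16742 kJ
  Bonds formed (products):
    C=O: 16 × 822 = 13152
    O-H: 20 × 457 = 9140
    Σ(formed) = 22292 kJ
  ΔH_2 = 16742 − 22292 = −5550 kJ
ΔH_1 − ΔH_2 = +7742 kJ, so reaction 2 has the more negative ΔH; |ΔH_1 − ΔH_2| = 7742 kJ.

Reaction 2, by 7742 kJ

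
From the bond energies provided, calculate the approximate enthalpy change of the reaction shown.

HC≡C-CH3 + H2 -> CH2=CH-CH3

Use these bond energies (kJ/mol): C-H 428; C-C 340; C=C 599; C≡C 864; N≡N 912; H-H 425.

Bonds broken (reactants):
  C≡C: 1 × 864 = 864
  C-C: 1 × 340 = 340
  C-H: 4 × 428 = 1712
  H-H: 1 × 425 = 425
  Σ(broken) = 3341 kJ
Bonds formed (products):
  C-C: 1 × 340 = 340
  C-H: 6 × 428 = 2568
  C=C: 1 × 599 = 599
  Σ(formed) = 3507 kJ
ΔH = Σ(broken) − Σ(formed) = 3341 − 3507 = −166 kJ

ΔH ≈ −166 kJ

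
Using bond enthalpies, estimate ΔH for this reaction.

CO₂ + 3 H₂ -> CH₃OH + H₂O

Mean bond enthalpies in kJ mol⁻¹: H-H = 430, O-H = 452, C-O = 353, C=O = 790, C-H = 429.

Bonds broken (reactants):
  C=O: 2 × 790 = 1580
  H-H: 3 × 430 = 1290
  Σ(broken) = 2870 kJ
Bonds formed (products):
  C-H: 3 × 429 = 1287
  C-O: 1 × 353 = 353
  O-H: 3 × 452 = 1356
  Σ(formed) = 2996 kJ
ΔH = Σ(broken) − Σ(formed) = 2870 − 2996 = −126 kJ

ΔH ≈ −126 kJ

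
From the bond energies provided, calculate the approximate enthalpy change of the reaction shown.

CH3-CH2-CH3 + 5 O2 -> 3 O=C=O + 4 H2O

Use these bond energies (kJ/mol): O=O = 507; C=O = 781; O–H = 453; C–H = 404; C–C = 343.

ΔH ≈ −1857 kJ

Bonds broken (reactants):
  C–C: 2 × 343 = 686
  C–H: 8 × 404 = 3232
  O=O: 5 × 507 = 2535
  Σ(broken) = 6453 kJ
Bonds formed (products):
  C=O: 6 × 781 = 4686
  O–H: 8 × 453 = 3624
  Σ(formed) = 8310 kJ
ΔH = Σ(broken) − Σ(formed) = 6453 − 8310 = −1857 kJ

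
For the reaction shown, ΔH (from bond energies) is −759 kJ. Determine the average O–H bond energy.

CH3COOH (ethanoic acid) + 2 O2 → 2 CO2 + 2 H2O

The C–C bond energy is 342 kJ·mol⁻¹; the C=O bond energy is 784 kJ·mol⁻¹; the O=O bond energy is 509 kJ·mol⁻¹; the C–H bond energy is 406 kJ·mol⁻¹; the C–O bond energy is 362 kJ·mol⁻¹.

D(O–H) ≈ 449 kJ/mol

Let D be the O–H bond energy.
Σ(broken) = 1×342 + 3×406 + 1×362 + 1×784 + 1×D + 2×509 = 3724 + D
Σ(formed) = 4×784 + 4×D = 3136 + 4D
ΔH = Σ(broken) − Σ(formed) = (3724 + D) − (3136 + 4D) = +588 − 3D
Setting this equal to −759 kJ gives 3D = 1347, so D = 449 kJ/mol.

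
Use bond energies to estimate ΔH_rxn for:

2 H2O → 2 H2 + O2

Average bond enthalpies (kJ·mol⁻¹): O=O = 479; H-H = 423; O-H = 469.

Bonds broken (reactants):
  O-H: 4 × 469 = 1876
  Σ(broken) = 1876 kJ
Bonds formed (products):
  H-H: 2 × 423 = 846
  O=O: 1 × 479 = 479
  Σ(formed) = 1325 kJ
ΔH = Σ(broken) − Σ(formed) = 1876 − 1325 = +551 kJ

ΔH ≈ +551 kJ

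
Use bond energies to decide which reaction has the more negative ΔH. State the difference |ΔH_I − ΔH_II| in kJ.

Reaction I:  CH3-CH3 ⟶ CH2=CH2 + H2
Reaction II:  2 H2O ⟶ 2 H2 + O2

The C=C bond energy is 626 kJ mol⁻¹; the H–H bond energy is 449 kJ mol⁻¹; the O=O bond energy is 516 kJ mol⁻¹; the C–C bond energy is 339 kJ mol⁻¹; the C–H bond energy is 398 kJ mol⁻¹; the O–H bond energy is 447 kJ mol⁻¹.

Reaction I:
  Bonds broken (reactants):
    C–C: 1 × 339 = 339
    C–H: 6 × 398 = 2388
    Σ(broken) = 2727 kJ
  Bonds formed (products):
    C–H: 4 × 398 = 1592
    C=C: 1 × 626 = 626
    H–H: 1 × 449 = 449
    Σ(formed) = 2667 kJ
  ΔH_I = 2727 − 2667 = +60 kJ
Reaction II:
  Bonds broken (reactants):
    O–H: 4 × 447 = 1788
    Σ(broken) = 1788 kJ
  Bonds formed (products):
    H–H: 2 × 449 = 898
    O=O: 1 × 516 = 516
    Σ(formed) = 1414 kJ
  ΔH_II = 1788 − 1414 = +374 kJ
ΔH_I − ΔH_II = −314 kJ, so reaction I has the more negative ΔH; |ΔH_I − ΔH_II| = 314 kJ.

Reaction I, by 314 kJ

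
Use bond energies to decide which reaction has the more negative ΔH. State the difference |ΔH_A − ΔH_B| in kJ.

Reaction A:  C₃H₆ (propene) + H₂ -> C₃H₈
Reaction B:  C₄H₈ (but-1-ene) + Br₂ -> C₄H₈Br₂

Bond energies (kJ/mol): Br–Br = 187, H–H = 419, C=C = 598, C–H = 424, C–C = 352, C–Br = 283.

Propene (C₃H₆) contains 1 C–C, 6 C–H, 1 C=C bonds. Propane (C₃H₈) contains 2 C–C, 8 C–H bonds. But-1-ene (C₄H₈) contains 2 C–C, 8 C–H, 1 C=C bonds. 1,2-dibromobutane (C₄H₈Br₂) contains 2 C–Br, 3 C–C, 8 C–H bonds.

Reaction A, by 50 kJ

Reaction A:
  Bonds broken (reactants):
    C–C: 1 × 352 = 352
    C–H: 6 × 424 = 2544
    C=C: 1 × 598 = 598
    H–H: 1 × 419 = 419
    Σ(broken) = 3913 kJ
  Bonds formed (products):
    C–C: 2 × 352 = 704
    C–H: 8 × 424 = 3392
    Σ(formed) = 4096 kJ
  ΔH_A = 3913 − 4096 = −183 kJ
Reaction B:
  Bonds broken (reactants):
    Br–Br: 1 × 187 = 187
    C–C: 2 × 352 = 704
    C–H: 8 × 424 = 3392
    C=C: 1 × 598 = 598
    Σ(broken) = 4881 kJ
  Bonds formed (products):
    C–Br: 2 × 283 = 566
    C–C: 3 × 352 = 1056
    C–H: 8 × 424 = 3392
    Σ(formed) = 5014 kJ
  ΔH_B = 4881 − 5014 = −133 kJ
ΔH_A − ΔH_B = −50 kJ, so reaction A has the more negative ΔH; |ΔH_A − ΔH_B| = 50 kJ.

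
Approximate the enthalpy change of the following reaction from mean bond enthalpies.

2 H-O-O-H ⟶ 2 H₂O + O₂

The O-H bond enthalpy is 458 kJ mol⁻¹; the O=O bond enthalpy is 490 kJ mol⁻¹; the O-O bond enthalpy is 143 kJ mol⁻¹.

Bonds broken (reactants):
  O-H: 4 × 458 = 1832
  O-O: 2 × 143 = 286
  Σ(broken) = 2118 kJ
Bonds formed (products):
  O-H: 4 × 458 = 1832
  O=O: 1 × 490 = 490
  Σ(formed) = 2322 kJ
ΔH = Σ(broken) − Σ(formed) = 2118 − 2322 = −204 kJ

ΔH ≈ −204 kJ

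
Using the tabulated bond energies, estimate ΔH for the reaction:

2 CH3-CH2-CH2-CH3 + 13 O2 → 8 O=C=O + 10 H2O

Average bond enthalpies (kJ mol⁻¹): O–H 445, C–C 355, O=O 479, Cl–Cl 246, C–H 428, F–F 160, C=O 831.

ΔH ≈ −5279 kJ

Bonds broken (reactants):
  C–C: 6 × 355 = 2130
  C–H: 20 × 428 = 8560
  O=O: 13 × 479 = 6227
  Σ(broken) = 16917 kJ
Bonds formed (products):
  C=O: 16 × 831 = 13296
  O–H: 20 × 445 = 8900
  Σ(formed) = 22196 kJ
ΔH = Σ(broken) − Σ(formed) = 16917 − 22196 = −5279 kJ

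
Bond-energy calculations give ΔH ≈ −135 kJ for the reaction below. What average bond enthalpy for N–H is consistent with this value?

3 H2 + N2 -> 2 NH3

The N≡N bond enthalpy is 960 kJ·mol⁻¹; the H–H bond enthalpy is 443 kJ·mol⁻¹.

D(N–H) ≈ 404 kJ/mol

Let D be the N–H bond energy.
Σ(broken) = 3×443 + 1×960 = 2289
Σ(formed) = 6×D = 6D
ΔH = Σ(broken) − Σ(formed) = (2289) − (6D) = +2289 − 6D
Setting this equal to −135 kJ gives 6D = 2424, so D = 404 kJ/mol.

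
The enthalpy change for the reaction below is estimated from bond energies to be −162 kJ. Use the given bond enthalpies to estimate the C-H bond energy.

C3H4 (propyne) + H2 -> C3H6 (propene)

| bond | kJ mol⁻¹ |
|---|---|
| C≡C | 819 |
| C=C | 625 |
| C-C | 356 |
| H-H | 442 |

Let D be the C-H bond energy.
Σ(broken) = 1×819 + 1×356 + 4×D + 1×442 = 1617 + 4D
Σ(formed) = 1×356 + 6×D + 1×625 = 981 + 6D
ΔH = Σ(broken) − Σ(formed) = (1617 + 4D) − (981 + 6D) = +636 − 2D
Setting this equal to −162 kJ gives 2D = 798, so D = 399 kJ/mol.

D(C-H) ≈ 399 kJ/mol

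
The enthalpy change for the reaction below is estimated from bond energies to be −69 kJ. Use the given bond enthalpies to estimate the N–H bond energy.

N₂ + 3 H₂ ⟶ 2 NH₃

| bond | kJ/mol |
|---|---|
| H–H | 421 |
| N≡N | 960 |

Let D be the N–H bond energy.
Σ(broken) = 3×421 + 1×960 = 2223
Σ(formed) = 6×D = 6D
ΔH = Σ(broken) − Σ(formed) = (2223) − (6D) = +2223 − 6D
Setting this equal to −69 kJ gives 6D = 2292, so D = 382 kJ/mol.

D(N–H) ≈ 382 kJ/mol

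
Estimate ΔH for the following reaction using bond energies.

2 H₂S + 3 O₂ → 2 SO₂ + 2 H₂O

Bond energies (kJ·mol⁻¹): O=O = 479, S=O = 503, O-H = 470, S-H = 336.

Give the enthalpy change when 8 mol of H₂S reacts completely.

ΔH = −4444 kJ

Bonds broken (reactants):
  O=O: 3 × 479 = 1437
  S-H: 4 × 336 = 1344
  Σ(broken) = 2781 kJ
Bonds formed (products):
  O-H: 4 × 470 = 1880
  S=O: 4 × 503 = 2012
  Σ(formed) = 3892 kJ
ΔH = Σ(broken) − Σ(formed) = 2781 − 3892 = −1111 kJ
For 4× the reaction as written: 4 × (−1111) = −4444 kJ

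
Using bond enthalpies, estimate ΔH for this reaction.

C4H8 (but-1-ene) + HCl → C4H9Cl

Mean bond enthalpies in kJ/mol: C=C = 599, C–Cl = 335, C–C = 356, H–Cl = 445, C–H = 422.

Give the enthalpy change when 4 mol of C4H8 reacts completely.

Bonds broken (reactants):
  C–C: 2 × 356 = 712
  C–H: 8 × 422 = 3376
  C=C: 1 × 599 = 599
  H–Cl: 1 × 445 = 445
  Σ(broken) = 5132 kJ
Bonds formed (products):
  C–C: 3 × 356 = 1068
  C–Cl: 1 × 335 = 335
  C–H: 9 × 422 = 3798
  Σ(formed) = 5201 kJ
ΔH = Σ(broken) − Σ(formed) = 5132 − 5201 = −69 kJ
For 4× the reaction as written: 4 × (−69) = −276 kJ

ΔH = −276 kJ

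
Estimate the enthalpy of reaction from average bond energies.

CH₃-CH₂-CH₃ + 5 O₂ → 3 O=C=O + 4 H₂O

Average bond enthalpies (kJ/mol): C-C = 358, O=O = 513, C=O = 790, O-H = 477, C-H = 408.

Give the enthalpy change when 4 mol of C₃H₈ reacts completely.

Bonds broken (reactants):
  C-C: 2 × 358 = 716
  C-H: 8 × 408 = 3264
  O=O: 5 × 513 = 2565
  Σ(broken) = 6545 kJ
Bonds formed (products):
  C=O: 6 × 790 = 4740
  O-H: 8 × 477 = 3816
  Σ(formed) = 8556 kJ
ΔH = Σ(broken) − Σ(formed) = 6545 − 8556 = −2011 kJ
For 4× the reaction as written: 4 × (−2011) = −8044 kJ

ΔH = −8044 kJ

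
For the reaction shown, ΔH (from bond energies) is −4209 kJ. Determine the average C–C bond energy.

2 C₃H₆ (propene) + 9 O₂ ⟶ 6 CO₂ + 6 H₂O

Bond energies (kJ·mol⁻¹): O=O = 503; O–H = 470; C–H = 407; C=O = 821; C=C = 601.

D(C–C) ≈ 335 kJ/mol

Let D be the C–C bond energy.
Σ(broken) = 2×D + 12×407 + 2×601 + 9×503 = 10613 + 2D
Σ(formed) = 12×821 + 12×470 = 15492
ΔH = Σ(broken) − Σ(formed) = (10613 + 2D) − (15492) = −4879 + 2D
Setting this equal to −4209 kJ gives 2D = 670, so D = 335 kJ/mol.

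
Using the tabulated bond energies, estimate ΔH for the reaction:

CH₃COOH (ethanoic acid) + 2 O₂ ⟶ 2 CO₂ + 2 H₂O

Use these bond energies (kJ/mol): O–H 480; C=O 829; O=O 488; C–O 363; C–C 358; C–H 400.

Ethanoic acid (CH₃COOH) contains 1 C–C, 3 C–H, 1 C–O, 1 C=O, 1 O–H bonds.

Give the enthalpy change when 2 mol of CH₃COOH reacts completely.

ΔH = −2060 kJ

Bonds broken (reactants):
  C–C: 1 × 358 = 358
  C–H: 3 × 400 = 1200
  C–O: 1 × 363 = 363
  C=O: 1 × 829 = 829
  O–H: 1 × 480 = 480
  O=O: 2 × 488 = 976
  Σ(broken) = 4206 kJ
Bonds formed (products):
  C=O: 4 × 829 = 3316
  O–H: 4 × 480 = 1920
  Σ(formed) = 5236 kJ
ΔH = Σ(broken) − Σ(formed) = 4206 − 5236 = −1030 kJ
For 2× the reaction as written: 2 × (−1030) = −2060 kJ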